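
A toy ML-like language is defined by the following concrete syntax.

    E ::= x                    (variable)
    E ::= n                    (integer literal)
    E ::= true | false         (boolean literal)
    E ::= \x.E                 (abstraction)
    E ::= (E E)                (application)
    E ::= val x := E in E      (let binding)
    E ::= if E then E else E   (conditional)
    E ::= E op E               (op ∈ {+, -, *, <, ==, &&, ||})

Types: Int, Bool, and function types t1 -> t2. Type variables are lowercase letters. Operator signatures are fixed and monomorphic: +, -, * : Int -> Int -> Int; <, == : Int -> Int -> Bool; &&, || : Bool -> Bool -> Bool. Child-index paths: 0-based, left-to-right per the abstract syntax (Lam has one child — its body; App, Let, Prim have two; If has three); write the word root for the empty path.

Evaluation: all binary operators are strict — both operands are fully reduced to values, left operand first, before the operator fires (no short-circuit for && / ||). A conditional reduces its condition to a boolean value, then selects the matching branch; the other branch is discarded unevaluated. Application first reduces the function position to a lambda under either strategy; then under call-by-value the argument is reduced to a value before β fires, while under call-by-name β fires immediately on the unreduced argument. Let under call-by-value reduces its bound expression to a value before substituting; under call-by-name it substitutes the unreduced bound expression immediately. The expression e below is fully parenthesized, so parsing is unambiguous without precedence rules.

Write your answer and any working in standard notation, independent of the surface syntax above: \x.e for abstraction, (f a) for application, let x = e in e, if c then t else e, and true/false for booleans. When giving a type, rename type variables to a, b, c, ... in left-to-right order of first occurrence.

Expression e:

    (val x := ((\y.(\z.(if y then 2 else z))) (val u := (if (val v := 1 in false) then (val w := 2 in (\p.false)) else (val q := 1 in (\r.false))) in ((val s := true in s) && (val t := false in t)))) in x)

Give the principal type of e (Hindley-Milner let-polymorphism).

Answer: Int -> Int

Trace:
y : a
  unify a ~ Bool
z : b
  unify Int ~ b
\z._ : Int -> Int
\y._ : Bool -> Int -> Int
let v : Int
  unify Bool ~ Bool
let w : Int
\p._ : c -> Bool
let q : Int
\r._ : d -> Bool
  unify c -> Bool ~ d -> Bool
  unify c ~ d
  unify Bool ~ Bool
let u : forall. d -> Bool
let s : Bool
s : Bool
  unify Bool ~ Bool
let t : Bool
t : Bool
  unify Bool ~ Bool
  unify Bool -> Int -> Int ~ Bool -> e
  unify Bool ~ Bool
  unify Int -> Int ~ e
_ _ : Int -> Int
let x : Int -> Int
x : Int -> Int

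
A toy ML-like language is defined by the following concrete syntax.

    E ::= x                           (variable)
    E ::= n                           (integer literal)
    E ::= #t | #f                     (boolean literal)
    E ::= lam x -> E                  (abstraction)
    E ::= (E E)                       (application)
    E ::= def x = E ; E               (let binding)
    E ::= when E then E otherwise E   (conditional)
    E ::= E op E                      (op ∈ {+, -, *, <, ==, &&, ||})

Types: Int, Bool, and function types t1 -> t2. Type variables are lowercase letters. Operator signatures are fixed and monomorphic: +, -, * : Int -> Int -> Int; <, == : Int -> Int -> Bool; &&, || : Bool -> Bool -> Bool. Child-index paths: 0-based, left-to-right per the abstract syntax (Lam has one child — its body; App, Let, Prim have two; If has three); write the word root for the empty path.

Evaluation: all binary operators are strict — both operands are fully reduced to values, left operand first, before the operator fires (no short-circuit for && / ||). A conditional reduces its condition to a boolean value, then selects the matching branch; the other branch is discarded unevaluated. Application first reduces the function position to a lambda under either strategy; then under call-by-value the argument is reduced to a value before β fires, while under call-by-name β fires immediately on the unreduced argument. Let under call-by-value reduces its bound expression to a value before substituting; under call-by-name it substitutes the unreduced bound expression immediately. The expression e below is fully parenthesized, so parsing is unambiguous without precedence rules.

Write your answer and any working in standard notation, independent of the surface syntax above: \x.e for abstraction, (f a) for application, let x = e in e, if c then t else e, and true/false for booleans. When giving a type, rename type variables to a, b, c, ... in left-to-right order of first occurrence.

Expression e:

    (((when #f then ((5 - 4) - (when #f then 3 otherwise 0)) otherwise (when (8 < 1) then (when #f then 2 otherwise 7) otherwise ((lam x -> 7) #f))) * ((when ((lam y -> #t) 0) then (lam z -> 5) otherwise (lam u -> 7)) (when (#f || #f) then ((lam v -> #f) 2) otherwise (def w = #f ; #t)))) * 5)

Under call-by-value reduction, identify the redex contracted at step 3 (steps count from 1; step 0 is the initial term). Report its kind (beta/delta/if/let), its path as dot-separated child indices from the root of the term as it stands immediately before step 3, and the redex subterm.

Trace:
step 0: (((if false then ((5 - 4) - (if false then 3 else 0)) else (if (8 < 1) then (if false then 2 else 7) else ((\x.7) false))) * ((if ((\y.true) 0) then (\z.5) else (\u.7)) (if (false || false) then ((\v.false) 2) else (let w = false in true)))) * 5)
step 1: [if@0.0] (((if (8 < 1) then (if false then 2 else 7) else ((\x.7) false)) * ((if ((\y.true) 0) then (\z.5) else (\u.7)) (if (false || false) then ((\v.false) 2) else (let w = false in true)))) * 5)
step 2: [delta@0.0.0] (((if false then (if false then 2 else 7) else ((\x.7) false)) * ((if ((\y.true) 0) then (\z.5) else (\u.7)) (if (false || false) then ((\v.false) 2) else (let w = false in true)))) * 5)
step 3: [if@0.0] ((((\x.7) false) * ((if ((\y.true) 0) then (\z.5) else (\u.7)) (if (false || false) then ((\v.false) 2) else (let w = false in true)))) * 5)

Answer: if at 0.0 : (if false then (if false then 2 else 7) else ((\x.7) false))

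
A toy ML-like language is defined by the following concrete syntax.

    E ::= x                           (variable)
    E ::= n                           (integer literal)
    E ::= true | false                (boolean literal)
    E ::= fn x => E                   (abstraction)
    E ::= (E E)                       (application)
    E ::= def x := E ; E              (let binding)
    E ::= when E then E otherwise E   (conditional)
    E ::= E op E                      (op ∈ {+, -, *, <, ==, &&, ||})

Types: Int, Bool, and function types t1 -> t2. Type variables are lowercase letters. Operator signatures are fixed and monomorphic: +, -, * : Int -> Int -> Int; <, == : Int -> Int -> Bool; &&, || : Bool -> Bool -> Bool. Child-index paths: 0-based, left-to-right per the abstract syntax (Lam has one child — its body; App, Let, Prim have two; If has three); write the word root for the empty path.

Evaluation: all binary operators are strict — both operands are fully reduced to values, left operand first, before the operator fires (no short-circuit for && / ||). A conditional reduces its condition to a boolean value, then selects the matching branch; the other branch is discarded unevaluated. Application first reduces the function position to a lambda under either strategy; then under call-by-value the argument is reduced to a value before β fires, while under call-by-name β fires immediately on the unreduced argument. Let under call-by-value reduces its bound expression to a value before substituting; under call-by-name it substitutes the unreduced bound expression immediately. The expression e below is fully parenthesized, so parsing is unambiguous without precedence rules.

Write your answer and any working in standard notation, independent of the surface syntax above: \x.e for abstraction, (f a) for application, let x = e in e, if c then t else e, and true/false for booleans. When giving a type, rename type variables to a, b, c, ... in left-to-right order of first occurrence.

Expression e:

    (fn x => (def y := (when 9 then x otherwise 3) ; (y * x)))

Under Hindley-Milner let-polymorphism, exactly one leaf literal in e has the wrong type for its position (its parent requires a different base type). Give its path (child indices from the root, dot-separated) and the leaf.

Answer: 0.0.0 : 9

Working:
  unify Int ~ Bool
  FAIL: mismatch Int ~ Bool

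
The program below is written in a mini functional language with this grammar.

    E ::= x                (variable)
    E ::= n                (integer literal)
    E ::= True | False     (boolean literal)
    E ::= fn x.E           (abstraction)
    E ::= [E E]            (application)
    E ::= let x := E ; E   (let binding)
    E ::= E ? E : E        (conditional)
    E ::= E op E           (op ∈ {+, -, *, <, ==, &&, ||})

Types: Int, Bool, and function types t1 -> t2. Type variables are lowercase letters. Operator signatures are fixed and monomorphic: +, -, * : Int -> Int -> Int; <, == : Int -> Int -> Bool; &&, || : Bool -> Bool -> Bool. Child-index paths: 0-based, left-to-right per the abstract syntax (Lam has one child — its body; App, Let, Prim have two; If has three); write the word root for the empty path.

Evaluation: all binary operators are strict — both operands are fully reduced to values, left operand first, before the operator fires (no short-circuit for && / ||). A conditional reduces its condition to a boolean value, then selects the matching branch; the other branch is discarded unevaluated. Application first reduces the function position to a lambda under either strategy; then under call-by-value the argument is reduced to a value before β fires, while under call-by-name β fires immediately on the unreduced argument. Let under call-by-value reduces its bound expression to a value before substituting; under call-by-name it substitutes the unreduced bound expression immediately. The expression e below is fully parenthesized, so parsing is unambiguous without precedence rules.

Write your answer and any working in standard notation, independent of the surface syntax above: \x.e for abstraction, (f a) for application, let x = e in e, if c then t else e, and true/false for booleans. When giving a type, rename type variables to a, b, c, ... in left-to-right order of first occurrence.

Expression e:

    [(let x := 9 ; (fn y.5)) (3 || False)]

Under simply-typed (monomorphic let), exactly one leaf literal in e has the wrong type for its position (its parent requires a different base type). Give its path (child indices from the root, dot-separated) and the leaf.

Trace:
let x : Int
\y._ : a -> Int
  unify Int ~ Bool
  FAIL: mismatch Int ~ Bool

Answer: 1.0 : 3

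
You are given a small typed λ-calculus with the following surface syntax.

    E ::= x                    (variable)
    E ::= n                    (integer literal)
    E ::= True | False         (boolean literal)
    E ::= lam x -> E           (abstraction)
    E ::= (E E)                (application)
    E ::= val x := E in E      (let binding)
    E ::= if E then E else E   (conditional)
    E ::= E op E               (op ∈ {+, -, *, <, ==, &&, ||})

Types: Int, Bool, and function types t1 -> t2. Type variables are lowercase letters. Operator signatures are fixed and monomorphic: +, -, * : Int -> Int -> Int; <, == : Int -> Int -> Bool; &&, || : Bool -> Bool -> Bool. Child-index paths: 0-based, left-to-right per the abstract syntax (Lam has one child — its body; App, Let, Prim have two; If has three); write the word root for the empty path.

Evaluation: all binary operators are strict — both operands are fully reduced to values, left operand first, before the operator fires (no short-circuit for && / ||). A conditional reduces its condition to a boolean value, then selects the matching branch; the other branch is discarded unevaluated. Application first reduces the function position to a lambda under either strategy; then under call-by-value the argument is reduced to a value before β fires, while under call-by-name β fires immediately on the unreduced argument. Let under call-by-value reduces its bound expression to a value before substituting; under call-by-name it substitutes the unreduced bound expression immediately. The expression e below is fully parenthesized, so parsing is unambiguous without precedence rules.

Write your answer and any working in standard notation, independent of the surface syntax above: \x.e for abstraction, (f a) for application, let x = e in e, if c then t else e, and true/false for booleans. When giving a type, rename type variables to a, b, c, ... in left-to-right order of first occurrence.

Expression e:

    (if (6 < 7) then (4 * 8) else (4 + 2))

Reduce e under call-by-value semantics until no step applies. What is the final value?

Trace:
step 0: (if (6 < 7) then (4 * 8) else (4 + 2))
step 1: [delta@0] (if true then (4 * 8) else (4 + 2))
step 2: [if@root] (4 * 8)
step 3: [delta@root] 32

Answer: 32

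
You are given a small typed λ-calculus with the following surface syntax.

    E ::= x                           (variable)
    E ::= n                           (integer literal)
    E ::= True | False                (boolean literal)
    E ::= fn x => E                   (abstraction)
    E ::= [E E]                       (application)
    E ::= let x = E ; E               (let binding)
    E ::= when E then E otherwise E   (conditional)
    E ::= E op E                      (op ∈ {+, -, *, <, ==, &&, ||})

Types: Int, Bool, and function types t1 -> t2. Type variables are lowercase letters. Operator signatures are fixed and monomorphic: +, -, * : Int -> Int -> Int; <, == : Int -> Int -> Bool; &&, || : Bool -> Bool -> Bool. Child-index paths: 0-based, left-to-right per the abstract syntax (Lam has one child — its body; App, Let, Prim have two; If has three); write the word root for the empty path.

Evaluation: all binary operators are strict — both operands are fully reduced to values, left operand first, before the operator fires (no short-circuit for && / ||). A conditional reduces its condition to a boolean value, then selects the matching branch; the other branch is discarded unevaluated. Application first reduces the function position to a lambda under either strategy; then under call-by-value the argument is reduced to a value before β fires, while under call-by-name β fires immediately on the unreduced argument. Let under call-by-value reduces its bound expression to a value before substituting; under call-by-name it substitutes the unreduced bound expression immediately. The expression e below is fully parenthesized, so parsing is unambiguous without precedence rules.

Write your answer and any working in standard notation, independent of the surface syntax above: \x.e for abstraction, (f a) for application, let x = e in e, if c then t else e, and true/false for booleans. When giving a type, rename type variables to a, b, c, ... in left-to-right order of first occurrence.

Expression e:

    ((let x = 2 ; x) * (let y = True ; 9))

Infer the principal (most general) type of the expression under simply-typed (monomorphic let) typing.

Answer: Int

Trace:
let x : Int
x : Int
  unify Int ~ Int
let y : Bool
  unify Int ~ Int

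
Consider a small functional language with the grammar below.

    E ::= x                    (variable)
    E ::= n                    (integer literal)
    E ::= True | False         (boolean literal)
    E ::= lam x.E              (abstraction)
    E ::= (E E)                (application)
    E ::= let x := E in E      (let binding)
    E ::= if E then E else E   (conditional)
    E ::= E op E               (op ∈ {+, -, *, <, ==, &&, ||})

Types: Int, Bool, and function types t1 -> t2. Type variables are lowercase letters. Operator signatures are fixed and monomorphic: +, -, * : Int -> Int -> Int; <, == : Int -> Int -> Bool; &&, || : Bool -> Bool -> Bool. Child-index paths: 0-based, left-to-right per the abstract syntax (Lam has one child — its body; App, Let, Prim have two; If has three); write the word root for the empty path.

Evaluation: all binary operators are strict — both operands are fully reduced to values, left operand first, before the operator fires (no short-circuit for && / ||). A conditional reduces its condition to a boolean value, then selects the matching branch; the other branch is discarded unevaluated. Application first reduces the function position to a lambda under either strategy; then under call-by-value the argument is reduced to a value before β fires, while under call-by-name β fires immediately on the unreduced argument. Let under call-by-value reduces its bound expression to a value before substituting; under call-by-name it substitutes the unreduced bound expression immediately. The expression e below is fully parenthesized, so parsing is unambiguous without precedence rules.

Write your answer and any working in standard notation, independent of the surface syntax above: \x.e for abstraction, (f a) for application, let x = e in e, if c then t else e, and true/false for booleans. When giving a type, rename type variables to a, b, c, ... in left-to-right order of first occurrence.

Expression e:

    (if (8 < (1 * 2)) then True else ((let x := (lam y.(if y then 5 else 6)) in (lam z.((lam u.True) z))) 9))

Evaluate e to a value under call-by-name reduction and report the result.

Derivation:
step 0: (if (8 < (1 * 2)) then true else ((let x = (\y.(if y then 5 else 6)) in (\z.((\u.true) z))) 9))
step 1: [delta@0.1] (if (8 < 2) then true else ((let x = (\y.(if y then 5 else 6)) in (\z.((\u.true) z))) 9))
step 2: [delta@0] (if false then true else ((let x = (\y.(if y then 5 else 6)) in (\z.((\u.true) z))) 9))
step 3: [if@root] ((let x = (\y.(if y then 5 else 6)) in (\z.((\u.true) z))) 9)
step 4: [let@0] ((\z.((\u.true) z)) 9)
step 5: [beta@root] ((\u.true) 9)
step 6: [beta@root] true

Answer: true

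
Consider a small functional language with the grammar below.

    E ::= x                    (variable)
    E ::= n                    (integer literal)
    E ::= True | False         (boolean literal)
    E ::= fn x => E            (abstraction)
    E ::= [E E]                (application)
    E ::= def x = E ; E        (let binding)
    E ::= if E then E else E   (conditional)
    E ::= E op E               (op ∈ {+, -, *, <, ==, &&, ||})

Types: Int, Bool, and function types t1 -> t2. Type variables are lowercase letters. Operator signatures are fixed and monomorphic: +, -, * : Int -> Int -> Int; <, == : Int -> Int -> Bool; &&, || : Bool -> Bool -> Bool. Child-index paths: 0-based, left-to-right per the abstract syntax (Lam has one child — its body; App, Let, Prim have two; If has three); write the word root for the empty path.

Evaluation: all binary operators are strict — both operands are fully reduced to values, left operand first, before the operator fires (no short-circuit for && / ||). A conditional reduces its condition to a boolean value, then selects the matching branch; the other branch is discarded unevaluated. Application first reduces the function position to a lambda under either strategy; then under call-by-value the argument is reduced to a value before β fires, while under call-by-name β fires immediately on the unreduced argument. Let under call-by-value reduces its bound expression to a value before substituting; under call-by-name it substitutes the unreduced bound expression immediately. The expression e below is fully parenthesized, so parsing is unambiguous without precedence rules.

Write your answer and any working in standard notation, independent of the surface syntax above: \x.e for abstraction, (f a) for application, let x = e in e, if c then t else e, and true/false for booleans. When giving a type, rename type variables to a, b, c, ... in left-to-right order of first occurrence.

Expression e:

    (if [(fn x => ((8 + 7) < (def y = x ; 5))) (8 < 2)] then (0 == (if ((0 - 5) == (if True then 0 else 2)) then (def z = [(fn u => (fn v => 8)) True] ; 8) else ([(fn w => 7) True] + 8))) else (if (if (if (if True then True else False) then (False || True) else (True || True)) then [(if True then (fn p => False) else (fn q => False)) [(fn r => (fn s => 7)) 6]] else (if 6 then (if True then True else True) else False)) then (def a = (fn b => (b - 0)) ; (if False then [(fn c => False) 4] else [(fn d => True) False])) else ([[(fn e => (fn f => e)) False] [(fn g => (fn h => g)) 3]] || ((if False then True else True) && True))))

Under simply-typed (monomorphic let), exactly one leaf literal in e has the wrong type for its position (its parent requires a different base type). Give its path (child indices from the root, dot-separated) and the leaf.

Derivation:
  unify Int ~ Int
  unify Int ~ Int
  unify Int ~ Int
x : a
let y : a
  unify Int ~ Int
\x._ : a -> Bool
  unify Int ~ Int
  unify Int ~ Int
  unify a -> Bool ~ Bool -> b
  unify a ~ Bool
  unify Bool ~ b
_ _ : Bool
  unify Bool ~ Bool
  unify Int ~ Int
  unify Int ~ Int
  unify Int ~ Int
  unify Int ~ Int
  unify Bool ~ Bool
  unify Int ~ Int
  unify Int ~ Int
  unify Bool ~ Bool
\v._ : d -> Int
\u._ : c -> d -> Int
  unify c -> d -> Int ~ Bool -> e
  unify c ~ Bool
  unify d -> Int ~ e
_ _ : d -> Int
let z : d -> Int
\w._ : f -> Int
  unify f -> Int ~ Bool -> g
  unify f ~ Bool
  unify Int ~ g
_ _ : Int
  unify Int ~ Int
  unify Int ~ Int
  unify Int ~ Int
  unify Int ~ Int
  unify Bool ~ Bool
  unify Bool ~ Bool
  unify Bool ~ Bool
  unify Bool ~ Bool
  unify Bool ~ Bool
  unify Bool ~ Bool
  unify Bool ~ Bool
  unify Bool ~ Bool
  unify Bool ~ Bool
  unify Bool ~ Bool
\p._ : h -> Bool
\q._ : i -> Bool
  unify h -> Bool ~ i -> Bool
  unify h ~ i
  unify Bool ~ Bool
\s._ : k -> Int
\r._ : j -> k -> Int
  unify j -> k -> Int ~ Int -> l
  unify j ~ Int
  unify k -> Int ~ l
_ _ : k -> Int
  unify i -> Bool ~ (k -> Int) -> m
  unify i ~ k -> Int
  unify Bool ~ m
_ _ : Bool
  unify Int ~ Bool
  FAIL: mismatch Int ~ Bool

Answer: 2.0.2.0 : 6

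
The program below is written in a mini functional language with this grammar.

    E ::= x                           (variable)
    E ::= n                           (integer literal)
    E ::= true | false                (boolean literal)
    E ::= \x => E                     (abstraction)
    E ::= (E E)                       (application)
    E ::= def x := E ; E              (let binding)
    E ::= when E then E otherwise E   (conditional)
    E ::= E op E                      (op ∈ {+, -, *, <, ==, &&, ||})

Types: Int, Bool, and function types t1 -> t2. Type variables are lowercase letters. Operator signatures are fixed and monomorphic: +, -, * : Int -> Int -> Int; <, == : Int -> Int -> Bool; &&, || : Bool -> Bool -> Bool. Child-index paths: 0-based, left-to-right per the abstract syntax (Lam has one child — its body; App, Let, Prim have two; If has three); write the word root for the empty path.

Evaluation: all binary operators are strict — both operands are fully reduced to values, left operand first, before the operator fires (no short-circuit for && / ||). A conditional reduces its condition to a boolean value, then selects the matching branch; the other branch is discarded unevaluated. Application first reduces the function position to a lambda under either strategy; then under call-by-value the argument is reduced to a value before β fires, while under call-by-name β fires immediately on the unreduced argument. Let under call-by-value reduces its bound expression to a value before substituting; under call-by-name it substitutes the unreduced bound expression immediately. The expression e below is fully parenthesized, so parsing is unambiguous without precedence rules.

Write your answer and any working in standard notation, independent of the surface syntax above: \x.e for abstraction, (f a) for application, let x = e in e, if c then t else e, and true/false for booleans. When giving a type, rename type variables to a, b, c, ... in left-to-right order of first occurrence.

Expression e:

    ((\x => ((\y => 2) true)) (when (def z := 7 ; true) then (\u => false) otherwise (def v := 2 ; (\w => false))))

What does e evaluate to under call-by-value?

Answer: 2

Trace:
step 0: ((\x.((\y.2) true)) (if (let z = 7 in true) then (\u.false) else (let v = 2 in (\w.false))))
step 1: [let@1.0] ((\x.((\y.2) true)) (if true then (\u.false) else (let v = 2 in (\w.false))))
step 2: [if@1] ((\x.((\y.2) true)) (\u.false))
step 3: [beta@root] ((\y.2) true)
step 4: [beta@root] 2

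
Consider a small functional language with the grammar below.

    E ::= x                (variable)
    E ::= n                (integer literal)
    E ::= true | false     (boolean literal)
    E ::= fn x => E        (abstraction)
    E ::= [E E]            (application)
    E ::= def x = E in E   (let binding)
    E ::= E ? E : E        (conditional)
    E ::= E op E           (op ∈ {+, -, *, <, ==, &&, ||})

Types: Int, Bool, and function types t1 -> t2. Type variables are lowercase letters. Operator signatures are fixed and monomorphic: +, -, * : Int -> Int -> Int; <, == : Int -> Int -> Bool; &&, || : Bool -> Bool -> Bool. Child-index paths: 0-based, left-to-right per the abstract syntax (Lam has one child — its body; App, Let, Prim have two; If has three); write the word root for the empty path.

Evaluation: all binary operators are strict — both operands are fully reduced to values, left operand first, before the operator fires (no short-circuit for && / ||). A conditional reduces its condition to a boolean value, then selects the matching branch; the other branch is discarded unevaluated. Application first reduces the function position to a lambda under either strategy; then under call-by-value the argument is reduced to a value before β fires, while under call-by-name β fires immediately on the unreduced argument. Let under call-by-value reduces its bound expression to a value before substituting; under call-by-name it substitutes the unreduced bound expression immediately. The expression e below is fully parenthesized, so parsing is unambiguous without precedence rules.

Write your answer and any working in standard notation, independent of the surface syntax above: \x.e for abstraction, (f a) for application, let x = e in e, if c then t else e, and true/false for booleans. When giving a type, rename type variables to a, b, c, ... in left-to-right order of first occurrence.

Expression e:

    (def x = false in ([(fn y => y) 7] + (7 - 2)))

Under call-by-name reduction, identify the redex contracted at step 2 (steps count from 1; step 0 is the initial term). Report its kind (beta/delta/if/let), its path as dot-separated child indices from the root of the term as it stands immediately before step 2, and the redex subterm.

Answer: beta at 0 : ((\y.y) 7)

Working:
step 0: (let x = false in (((\y.y) 7) + (7 - 2)))
step 1: [let@root] (((\y.y) 7) + (7 - 2))
step 2: [beta@0] (7 + (7 - 2))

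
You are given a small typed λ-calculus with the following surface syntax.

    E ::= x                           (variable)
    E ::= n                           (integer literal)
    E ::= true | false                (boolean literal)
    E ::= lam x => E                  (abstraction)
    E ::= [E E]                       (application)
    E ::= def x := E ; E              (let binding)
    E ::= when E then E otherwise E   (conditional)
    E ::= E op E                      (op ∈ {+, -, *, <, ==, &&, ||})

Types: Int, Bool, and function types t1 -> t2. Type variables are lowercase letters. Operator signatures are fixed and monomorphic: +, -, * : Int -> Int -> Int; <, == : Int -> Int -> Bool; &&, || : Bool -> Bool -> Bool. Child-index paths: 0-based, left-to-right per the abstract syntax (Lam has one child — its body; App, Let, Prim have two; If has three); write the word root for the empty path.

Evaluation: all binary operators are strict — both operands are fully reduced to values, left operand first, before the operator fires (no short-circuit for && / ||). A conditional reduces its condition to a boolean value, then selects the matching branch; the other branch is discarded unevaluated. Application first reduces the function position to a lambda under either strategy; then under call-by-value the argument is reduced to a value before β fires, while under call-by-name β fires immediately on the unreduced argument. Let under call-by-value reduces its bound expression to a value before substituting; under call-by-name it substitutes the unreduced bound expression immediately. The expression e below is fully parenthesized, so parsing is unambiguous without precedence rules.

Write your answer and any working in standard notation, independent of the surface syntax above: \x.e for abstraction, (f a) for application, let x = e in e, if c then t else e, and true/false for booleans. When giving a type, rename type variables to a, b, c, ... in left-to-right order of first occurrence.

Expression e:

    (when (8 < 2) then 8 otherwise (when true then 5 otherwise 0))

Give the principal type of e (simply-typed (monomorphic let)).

Answer: Int

Trace:
  unify Int ~ Int
  unify Int ~ Int
  unify Bool ~ Bool
  unify Bool ~ Bool
  unify Int ~ Int
  unify Int ~ Int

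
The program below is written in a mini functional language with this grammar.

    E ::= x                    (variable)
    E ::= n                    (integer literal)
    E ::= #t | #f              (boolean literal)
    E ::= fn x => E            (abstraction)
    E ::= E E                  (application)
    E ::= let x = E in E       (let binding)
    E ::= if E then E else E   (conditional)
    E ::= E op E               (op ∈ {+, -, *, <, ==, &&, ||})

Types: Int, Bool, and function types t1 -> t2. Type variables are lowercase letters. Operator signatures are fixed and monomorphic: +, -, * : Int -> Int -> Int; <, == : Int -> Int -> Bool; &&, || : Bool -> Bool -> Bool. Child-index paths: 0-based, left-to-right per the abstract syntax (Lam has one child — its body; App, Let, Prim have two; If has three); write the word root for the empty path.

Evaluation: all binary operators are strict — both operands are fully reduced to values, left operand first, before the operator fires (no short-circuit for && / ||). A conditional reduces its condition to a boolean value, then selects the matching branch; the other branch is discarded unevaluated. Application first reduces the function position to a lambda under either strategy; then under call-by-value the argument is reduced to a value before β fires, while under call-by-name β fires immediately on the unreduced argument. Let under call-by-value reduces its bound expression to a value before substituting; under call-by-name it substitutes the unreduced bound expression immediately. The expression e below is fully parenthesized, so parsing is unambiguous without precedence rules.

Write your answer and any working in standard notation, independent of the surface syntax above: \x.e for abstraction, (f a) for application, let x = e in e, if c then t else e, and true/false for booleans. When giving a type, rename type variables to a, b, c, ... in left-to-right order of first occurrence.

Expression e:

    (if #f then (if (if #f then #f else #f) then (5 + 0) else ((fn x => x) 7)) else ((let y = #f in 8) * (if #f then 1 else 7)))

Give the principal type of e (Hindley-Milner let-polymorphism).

Answer: Int

Derivation:
  unify Bool ~ Bool
  unify Bool ~ Bool
  unify Bool ~ Bool
  unify Bool ~ Bool
  unify Int ~ Int
  unify Int ~ Int
x : a
\x._ : a -> a
  unify a -> a ~ Int -> b
  unify a ~ Int
  unify Int ~ b
_ _ : Int
  unify Int ~ Int
let y : Bool
  unify Int ~ Int
  unify Bool ~ Bool
  unify Int ~ Int
  unify Int ~ Int
  unify Int ~ Int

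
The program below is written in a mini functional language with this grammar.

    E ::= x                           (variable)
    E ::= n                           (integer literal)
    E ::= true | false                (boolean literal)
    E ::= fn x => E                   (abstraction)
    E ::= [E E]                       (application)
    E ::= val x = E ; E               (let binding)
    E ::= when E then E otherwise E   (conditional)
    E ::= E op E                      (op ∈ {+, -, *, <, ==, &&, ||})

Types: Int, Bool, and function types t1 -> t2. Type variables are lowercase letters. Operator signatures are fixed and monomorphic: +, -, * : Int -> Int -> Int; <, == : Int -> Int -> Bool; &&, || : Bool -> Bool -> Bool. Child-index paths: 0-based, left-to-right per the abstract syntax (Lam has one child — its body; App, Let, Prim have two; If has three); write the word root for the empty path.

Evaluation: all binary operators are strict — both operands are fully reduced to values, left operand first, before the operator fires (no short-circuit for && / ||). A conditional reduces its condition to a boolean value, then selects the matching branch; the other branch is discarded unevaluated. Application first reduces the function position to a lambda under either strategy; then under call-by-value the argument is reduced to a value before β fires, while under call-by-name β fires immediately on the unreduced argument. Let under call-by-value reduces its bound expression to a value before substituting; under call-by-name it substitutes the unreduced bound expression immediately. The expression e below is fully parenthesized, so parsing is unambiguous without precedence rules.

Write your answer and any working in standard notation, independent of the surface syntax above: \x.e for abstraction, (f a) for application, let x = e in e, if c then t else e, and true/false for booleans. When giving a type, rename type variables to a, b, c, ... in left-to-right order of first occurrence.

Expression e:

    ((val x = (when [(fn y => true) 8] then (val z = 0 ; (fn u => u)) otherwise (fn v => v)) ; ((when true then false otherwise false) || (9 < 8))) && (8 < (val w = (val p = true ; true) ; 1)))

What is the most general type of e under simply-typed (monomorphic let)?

Answer: Bool

Trace:
\y._ : a -> Bool
  unify a -> Bool ~ Int -> b
  unify a ~ Int
  unify Bool ~ b
_ _ : Bool
  unify Bool ~ Bool
let z : Int
u : c
\u._ : c -> c
v : d
\v._ : d -> d
  unify c -> c ~ d -> d
  unify c ~ d
  unify d ~ d
let x : d -> d
  unify Bool ~ Bool
  unify Bool ~ Bool
  unify Bool ~ Bool
  unify Int ~ Int
  unify Int ~ Int
  unify Bool ~ Bool
  unify Bool ~ Bool
  unify Int ~ Int
let p : Bool
let w : Bool
  unify Int ~ Int
  unify Bool ~ Bool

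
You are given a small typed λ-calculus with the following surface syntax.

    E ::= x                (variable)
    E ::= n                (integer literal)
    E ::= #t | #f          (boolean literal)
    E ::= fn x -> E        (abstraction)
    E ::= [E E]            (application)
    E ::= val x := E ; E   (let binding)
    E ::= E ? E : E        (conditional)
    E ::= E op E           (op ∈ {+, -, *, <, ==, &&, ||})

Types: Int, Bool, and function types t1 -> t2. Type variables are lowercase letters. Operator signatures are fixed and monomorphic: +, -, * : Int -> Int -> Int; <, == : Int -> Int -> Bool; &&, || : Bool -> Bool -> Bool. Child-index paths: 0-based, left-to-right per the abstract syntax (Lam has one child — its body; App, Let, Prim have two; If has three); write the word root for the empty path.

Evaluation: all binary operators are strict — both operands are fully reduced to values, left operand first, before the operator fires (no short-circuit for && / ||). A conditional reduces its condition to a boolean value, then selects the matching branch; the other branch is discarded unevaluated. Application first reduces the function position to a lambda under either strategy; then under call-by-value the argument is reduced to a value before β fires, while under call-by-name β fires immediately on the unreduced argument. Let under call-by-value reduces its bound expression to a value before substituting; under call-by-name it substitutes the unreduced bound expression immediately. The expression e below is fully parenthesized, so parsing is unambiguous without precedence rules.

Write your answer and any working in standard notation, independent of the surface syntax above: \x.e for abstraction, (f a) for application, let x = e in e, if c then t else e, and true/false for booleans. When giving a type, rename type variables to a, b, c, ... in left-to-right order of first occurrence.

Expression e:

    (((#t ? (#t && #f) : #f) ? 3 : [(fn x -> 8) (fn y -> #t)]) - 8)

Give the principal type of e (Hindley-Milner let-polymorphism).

Working:
  unify Bool ~ Bool
  unify Bool ~ Bool
  unify Bool ~ Bool
  unify Bool ~ Bool
  unify Bool ~ Bool
\x._ : a -> Int
\y._ : b -> Bool
  unify a -> Int ~ (b -> Bool) -> c
  unify a ~ b -> Bool
  unify Int ~ c
_ _ : Int
  unify Int ~ Int
  unify Int ~ Int
  unify Int ~ Int

Answer: Int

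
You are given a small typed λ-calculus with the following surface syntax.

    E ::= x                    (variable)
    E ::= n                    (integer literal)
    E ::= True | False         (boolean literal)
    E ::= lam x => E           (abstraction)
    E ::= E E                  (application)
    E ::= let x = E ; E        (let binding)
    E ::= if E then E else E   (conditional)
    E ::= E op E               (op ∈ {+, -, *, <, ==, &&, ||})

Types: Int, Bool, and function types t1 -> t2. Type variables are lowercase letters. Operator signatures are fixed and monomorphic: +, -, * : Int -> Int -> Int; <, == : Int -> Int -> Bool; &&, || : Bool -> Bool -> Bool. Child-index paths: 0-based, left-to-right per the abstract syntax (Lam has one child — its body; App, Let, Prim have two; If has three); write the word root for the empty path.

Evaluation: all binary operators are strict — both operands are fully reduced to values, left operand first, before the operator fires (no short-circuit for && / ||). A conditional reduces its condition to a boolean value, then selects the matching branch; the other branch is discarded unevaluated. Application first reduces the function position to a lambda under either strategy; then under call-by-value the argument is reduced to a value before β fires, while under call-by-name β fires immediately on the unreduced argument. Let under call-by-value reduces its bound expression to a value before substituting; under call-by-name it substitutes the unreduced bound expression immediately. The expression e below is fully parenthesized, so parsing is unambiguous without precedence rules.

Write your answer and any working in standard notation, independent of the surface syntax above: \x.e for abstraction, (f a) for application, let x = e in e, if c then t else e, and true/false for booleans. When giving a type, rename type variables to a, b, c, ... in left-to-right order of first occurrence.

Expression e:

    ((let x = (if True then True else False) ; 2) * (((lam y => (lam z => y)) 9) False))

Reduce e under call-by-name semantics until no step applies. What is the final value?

Answer: 18

Trace:
step 0: ((let x = (if true then true else false) in 2) * (((\y.(\z.y)) 9) false))
step 1: [let@0] (2 * (((\y.(\z.y)) 9) false))
step 2: [beta@1.0] (2 * ((\z.9) false))
step 3: [beta@1] (2 * 9)
step 4: [delta@root] 18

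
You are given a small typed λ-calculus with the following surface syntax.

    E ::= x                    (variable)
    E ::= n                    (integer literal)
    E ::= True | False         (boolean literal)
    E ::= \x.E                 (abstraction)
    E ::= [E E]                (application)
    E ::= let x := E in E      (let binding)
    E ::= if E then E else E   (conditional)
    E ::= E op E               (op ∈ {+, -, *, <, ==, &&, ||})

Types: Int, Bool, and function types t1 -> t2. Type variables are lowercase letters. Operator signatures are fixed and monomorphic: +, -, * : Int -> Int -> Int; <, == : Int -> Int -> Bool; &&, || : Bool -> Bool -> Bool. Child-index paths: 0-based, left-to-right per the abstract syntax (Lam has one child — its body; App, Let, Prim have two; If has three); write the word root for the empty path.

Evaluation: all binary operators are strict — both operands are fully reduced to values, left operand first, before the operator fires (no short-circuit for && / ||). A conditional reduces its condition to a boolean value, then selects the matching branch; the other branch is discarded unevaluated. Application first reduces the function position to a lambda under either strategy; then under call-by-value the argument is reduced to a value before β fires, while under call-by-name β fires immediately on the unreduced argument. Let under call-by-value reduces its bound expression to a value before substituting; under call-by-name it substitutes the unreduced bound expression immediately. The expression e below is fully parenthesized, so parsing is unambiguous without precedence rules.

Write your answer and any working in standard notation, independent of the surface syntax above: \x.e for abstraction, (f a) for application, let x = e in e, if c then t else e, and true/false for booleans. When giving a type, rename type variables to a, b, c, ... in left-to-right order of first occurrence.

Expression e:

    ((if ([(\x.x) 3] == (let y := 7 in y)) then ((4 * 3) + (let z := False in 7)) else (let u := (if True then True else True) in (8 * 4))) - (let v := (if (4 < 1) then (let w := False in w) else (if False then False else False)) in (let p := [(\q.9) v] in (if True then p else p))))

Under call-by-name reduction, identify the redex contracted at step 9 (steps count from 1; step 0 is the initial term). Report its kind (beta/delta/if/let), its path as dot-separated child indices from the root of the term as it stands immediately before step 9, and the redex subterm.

Answer: if at 1 : (if true then ((\q.9) (if (4 < 1) then (let w = false in w) else (if false then false else false))) else ((\q.9) (if (4 < 1) then (let w = false in w) else (if false then false else false))))

Working:
step 0: ((if (((\x.x) 3) == (let y = 7 in y)) then ((4 * 3) + (let z = false in 7)) else (let u = (if true then true else true) in (8 * 4))) - (let v = (if (4 < 1) then (let w = false in w) else (if false then false else false)) in (let p = ((\q.9) v) in (if true then p else p))))
step 1: [beta@0.0.0] ((if (3 == (let y = 7 in y)) then ((4 * 3) + (let z = false in 7)) else (let u = (if true then true else true) in (8 * 4))) - (let v = (if (4 < 1) then (let w = false in w) else (if false then false else false)) in (let p = ((\q.9) v) in (if true then p else p))))
step 2: [let@0.0.1] ((if (3 == 7) then ((4 * 3) + (let z = false in 7)) else (let u = (if true then true else true) in (8 * 4))) - (let v = (if (4 < 1) then (let w = false in w) else (if false then false else false)) in (let p = ((\q.9) v) in (if true then p else p))))
step 3: [delta@0.0] ((if false then ((4 * 3) + (let z = false in 7)) else (let u = (if true then true else true) in (8 * 4))) - (let v = (if (4 < 1) then (let w = false in w) else (if false then false else false)) in (let p = ((\q.9) v) in (if true then p else p))))
step 4: [if@0] ((let u = (if true then true else true) in (8 * 4)) - (let v = (if (4 < 1) then (let w = false in w) else (if false then false else false)) in (let p = ((\q.9) v) in (if true then p else p))))
step 5: [let@0] ((8 * 4) - (let v = (if (4 < 1) then (let w = false in w) else (if false then false else false)) in (let p = ((\q.9) v) in (if true then p else p))))
step 6: [delta@0] (32 - (let v = (if (4 < 1) then (let w = false in w) else (if false then false else false)) in (let p = ((\q.9) v) in (if true then p else p))))
step 7: [let@1] (32 - (let p = ((\q.9) (if (4 < 1) then (let w = false in w) else (if false then false else false))) in (if true then p else p)))
step 8: [let@1] (32 - (if true then ((\q.9) (if (4 < 1) then (let w = false in w) else (if false then false else false))) else ((\q.9) (if (4 < 1) then (let w = false in w) else (if false then false else false)))))
step 9: [if@1] (32 - ((\q.9) (if (4 < 1) then (let w = false in w) else (if false then false else false))))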